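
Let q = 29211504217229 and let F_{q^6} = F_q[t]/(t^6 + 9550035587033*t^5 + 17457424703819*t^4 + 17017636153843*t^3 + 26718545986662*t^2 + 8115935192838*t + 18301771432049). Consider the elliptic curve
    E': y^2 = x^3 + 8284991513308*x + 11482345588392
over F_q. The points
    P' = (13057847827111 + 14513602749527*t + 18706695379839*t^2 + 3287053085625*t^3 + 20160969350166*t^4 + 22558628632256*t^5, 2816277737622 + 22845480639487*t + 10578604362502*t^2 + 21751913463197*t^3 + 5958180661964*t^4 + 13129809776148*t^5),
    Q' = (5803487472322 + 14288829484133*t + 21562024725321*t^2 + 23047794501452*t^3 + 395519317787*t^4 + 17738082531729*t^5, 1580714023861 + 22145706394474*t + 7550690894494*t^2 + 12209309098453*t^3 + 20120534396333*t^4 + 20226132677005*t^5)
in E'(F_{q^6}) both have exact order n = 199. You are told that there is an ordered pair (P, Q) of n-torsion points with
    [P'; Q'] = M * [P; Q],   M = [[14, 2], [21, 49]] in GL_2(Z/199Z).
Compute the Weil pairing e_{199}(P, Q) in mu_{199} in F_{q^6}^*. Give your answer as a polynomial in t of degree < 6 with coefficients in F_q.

e_{199}(aP+bQ,cP+dQ) = e_{199}(P,Q)^(ad-bc); with (a,b,c,d)=(14,2,21,49) this gives the det-199 law.
det M = 14*49 - 2*21 = 644 = 47 (mod 199); 47^{-1} = 72 (mod 199).
Miller loop for e_{199} over F_{29211504217229^6}: bits of 199 = 11000111; 7 double steps + 4 add steps, l/v at each.
The quotient is 28195148319620 + 24404866321373*t + 6988672492823*t^2 + 21430886384401*t^3 + 19102342779648*t^4 + 26565669028543*t^5.
Raise to 72: e(P,Q) = 6324540415594 + 14211200142896*t + 15334973710157*t^2 + 21427467349872*t^3 + 8470428479329*t^4 + 23829198392868*t^5 in mu_{199}.

6324540415594 + 14211200142896*t + 15334973710157*t^2 + 21427467349872*t^3 + 8470428479329*t^4 + 23829198392868*t^5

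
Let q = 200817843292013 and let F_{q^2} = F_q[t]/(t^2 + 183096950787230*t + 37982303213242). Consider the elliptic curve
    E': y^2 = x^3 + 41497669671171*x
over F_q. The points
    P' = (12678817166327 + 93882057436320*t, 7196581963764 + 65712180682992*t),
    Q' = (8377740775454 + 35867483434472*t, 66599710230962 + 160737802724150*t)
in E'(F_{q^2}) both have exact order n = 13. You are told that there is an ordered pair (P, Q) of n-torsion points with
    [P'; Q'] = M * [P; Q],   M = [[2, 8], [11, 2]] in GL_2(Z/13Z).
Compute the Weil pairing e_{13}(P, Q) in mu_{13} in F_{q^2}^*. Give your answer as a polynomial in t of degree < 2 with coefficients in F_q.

Since e_{13}(P,P)=e_{13}(Q,Q)=1 and e_{13}(Q,P)=e_{13}(P,Q)^{-1}, expanding e_{13}(2*P + 8*Q,11*P + 2*Q) leaves e(P,Q)^det(M).
So e_{13}(P,Q) = e_{13}(P',Q')^{2}, since 7*2 = 1 mod 13.
Miller loop for e_{13} over F_{200817843292013^2}: bits of 13 = 1101; 3 double steps + 2 add steps, l/v at each.
Result: e(P',Q') = 19302138963070 + 184191017632686*t.
Raise to 2: e(P,Q) = 174977432409863 + 2382943175669*t in mu_{13}.

174977432409863 + 2382943175669*t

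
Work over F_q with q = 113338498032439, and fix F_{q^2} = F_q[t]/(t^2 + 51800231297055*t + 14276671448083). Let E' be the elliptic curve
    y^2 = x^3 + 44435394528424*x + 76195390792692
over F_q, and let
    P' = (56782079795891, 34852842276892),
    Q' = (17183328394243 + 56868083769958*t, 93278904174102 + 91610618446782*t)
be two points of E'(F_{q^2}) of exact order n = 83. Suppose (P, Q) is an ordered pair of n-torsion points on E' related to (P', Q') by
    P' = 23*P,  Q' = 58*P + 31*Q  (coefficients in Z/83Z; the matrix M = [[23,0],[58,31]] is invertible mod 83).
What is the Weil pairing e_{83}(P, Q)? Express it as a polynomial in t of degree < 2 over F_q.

39166725410074 + 46256941135765*t

The 83-Weil pairing on E[83] over F_{113338498032439} is alternating-bilinear: e_{83}(P',Q') = e_{83}(P,Q)^det(M).
Inverting 49 mod 83: 61. Thus e_{83}(P,Q) = e(P',Q')^{61}.
Build f_{83,P'} and f_{83,Q'} via the 7-bit ladder of 83=1010011_2; evaluate at shifted divisors; quotient in F_{113338498032439^2}.
Miller gives e_{83}(P',Q') = 65015780809641 + 106094403852070*t in F_{113338498032439^2}.
(65015780809641 + 106094403852070*t)^{61} mod (113338498032439,f) = 39166725410074 + 46256941135765*t.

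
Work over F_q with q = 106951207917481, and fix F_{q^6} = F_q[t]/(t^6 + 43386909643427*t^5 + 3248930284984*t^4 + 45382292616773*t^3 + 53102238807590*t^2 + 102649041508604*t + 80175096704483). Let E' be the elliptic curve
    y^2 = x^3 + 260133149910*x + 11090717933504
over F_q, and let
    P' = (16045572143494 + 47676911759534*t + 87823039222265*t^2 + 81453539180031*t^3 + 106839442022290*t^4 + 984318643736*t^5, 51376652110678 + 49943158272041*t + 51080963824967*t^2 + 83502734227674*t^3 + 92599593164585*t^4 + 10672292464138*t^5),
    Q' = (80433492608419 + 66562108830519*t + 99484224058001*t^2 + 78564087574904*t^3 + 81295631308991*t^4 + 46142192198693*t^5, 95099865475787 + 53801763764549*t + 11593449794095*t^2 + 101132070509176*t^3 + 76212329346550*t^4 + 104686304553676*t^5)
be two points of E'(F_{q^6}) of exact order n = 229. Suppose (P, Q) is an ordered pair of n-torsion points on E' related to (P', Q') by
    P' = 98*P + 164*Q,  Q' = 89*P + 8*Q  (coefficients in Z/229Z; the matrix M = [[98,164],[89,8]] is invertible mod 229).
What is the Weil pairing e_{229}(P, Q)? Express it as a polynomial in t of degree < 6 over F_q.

9585305815037 + 59908317870458*t + 65663164556816*t^2 + 34726713975488*t^3 + 64785237973361*t^4 + 37261820299443*t^5

Since e_{229}(P,P)=e_{229}(Q,Q)=1 and e_{229}(Q,P)=e_{229}(P,Q)^{-1}, expanding e_{229}(98*P + 164*Q,89*P + 8*Q) leaves e(P,Q)^det(M).
98*8 - 164*89 = -13812; reduced mod 229: det = 157, inverse 194.
n = 229 = (11100101)_2 (8 bits, wt 5); accumulate f_{229,P'}(Q'+S)/f_{229,P'}(S) along the 7-step ladder.
f_P(D_Q)/f_Q(D_P) = 3076865108453 + 78551022125217*t + 92271940751023*t^2 + 27686393073106*t^3 + 69309482919348*t^4 + 54730238351260*t^5.
Raise to 194: e(P,Q) = 9585305815037 + 59908317870458*t + 65663164556816*t^2 + 34726713975488*t^3 + 64785237973361*t^4 + 37261820299443*t^5 in mu_{229}.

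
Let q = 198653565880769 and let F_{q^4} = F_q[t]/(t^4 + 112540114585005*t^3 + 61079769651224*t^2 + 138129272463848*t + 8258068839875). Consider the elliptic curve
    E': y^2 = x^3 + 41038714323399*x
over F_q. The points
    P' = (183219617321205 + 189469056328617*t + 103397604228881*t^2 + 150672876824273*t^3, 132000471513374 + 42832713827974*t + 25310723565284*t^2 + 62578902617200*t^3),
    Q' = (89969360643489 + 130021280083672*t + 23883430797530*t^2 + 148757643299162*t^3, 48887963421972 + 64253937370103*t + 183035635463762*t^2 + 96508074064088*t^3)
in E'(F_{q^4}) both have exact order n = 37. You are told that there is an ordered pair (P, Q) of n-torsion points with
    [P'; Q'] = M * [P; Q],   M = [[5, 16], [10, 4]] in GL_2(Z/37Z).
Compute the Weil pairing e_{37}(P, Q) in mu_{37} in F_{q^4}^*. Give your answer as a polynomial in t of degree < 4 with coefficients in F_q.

154732065378160 + 86691654220215*t + 158804560016523*t^2 + 60102460662548*t^3

The 37-Weil pairing on E[37] over F_{198653565880769} is alternating-bilinear: e_{37}(P',Q') = e_{37}(P,Q)^det(M).
det M = 5*4 - 16*10 = -140 = 8 (mod 37); 8^{-1} = 14 (mod 37).
n = 37 = (100101)_2 (6 bits, wt 3); accumulate f_{37,P'}(Q'+S)/f_{37,P'}(S) along the 5-step ladder.
So e_{37}(P',Q') = 16957161654730 + 159096246087457*t + 35352098225736*t^2 + 188854417169895*t^3.
Raise to 14: e(P,Q) = 154732065378160 + 86691654220215*t + 158804560016523*t^2 + 60102460662548*t^3 in mu_{37}.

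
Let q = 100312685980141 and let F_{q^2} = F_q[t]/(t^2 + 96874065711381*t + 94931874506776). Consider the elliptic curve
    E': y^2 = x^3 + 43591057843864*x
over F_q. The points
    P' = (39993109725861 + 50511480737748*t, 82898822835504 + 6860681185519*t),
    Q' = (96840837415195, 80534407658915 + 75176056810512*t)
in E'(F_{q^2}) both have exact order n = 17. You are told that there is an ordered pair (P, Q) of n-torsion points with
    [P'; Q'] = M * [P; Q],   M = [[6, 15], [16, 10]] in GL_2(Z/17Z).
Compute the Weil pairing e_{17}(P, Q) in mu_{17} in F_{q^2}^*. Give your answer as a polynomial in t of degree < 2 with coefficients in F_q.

92345347793093 + 18725561592572*t

The 17-Weil pairing on E[17] over F_{100312685980141} is alternating-bilinear: e_{17}(P',Q') = e_{17}(P,Q)^det(M).
det(M) mod 17 = 7; its inverse in (Z/17)^* is 5 (check: 7*5 mod 17 = 1).
5-bit Miller (10001) on E'/F_{100312685980141} with a'=43591057843864, b'=0: accumulate tangent/chord ratios at Q'+S and P'+S'.
Result: e(P',Q') = 26469072420361 + 52513020836423*t.
Raise to 5: e(P,Q) = 92345347793093 + 18725561592572*t in mu_{17}.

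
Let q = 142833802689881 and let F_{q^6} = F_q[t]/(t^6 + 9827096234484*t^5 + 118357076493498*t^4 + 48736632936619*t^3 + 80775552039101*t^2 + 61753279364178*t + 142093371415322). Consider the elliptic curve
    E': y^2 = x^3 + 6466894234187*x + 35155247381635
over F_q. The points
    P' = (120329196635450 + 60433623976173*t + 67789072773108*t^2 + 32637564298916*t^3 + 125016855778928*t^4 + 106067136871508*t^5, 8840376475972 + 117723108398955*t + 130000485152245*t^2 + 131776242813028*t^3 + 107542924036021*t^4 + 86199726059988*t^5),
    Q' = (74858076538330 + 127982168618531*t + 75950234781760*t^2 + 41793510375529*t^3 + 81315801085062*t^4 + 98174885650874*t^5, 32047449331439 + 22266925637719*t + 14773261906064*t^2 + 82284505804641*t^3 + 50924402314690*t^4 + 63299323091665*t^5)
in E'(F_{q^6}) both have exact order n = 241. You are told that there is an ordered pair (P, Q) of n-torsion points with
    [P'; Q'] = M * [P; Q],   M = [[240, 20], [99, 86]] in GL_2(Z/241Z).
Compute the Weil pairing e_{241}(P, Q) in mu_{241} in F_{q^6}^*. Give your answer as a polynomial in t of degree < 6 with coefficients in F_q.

Alternating bilinearity on E[241] (values in mu_{241} in F_{142833802689881^6}) gives e(P',Q') = e(P,Q)^det(M).
240*86 - 20*99 = 18660; reduced mod 241: det = 103, inverse 117.
n = 241 = (11110001)_2 (8 bits, wt 5); accumulate f_{241,P'}(Q'+S)/f_{241,P'}(S) along the 7-step ladder.
Result: e(P',Q') = 26302269101681 + 53998874660159*t + 21069766556414*t^2 + 35640598752264*t^3 + 41425932743791*t^4 + 91609295779478*t^5.
e_{241}(P,Q) = (26302269101681 + 53998874660159*t + 21069766556414*t^2 + 35640598752264*t^3 + 41425932743791*t^4 + 91609295779478*t^5)^{117} = 83241943166667 + 132833321723646*t + 89246790924461*t^2 + 114799710278638*t^3 + 81602665264002*t^4 + 7200291941294*t^5.

83241943166667 + 132833321723646*t + 89246790924461*t^2 + 114799710278638*t^3 + 81602665264002*t^4 + 7200291941294*t^5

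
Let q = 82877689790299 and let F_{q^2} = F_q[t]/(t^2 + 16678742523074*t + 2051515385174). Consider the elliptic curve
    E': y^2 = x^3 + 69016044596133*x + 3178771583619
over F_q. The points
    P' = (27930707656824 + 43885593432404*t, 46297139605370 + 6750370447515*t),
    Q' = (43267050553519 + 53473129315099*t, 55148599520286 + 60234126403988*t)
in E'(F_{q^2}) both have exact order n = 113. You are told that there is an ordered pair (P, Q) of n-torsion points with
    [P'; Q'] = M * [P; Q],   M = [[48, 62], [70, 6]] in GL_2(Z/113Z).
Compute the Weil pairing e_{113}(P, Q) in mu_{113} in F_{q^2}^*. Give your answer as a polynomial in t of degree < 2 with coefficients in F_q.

13247756428661 + 28814002810204*t

e_{113} is bilinear + alternating on E[113], so e_{113}(48*P + 62*Q, 70*P + 6*Q) = e_{113}(P,Q)^(48*6-62*70).
Hence e(P,Q) = e(P',Q')^{106} where 106 = 16^{-1} mod 113.
n = 113 = (1110001)_2 (7 bits, wt 4); accumulate f_{113,P'}(Q'+S)/f_{113,P'}(S) along the 6-step ladder.
f_P(D_Q)/f_Q(D_P) = 46509814812264 + 57480016338836*t.
e_{113}(P,Q) = (46509814812264 + 57480016338836*t)^{106} = 13247756428661 + 28814002810204*t.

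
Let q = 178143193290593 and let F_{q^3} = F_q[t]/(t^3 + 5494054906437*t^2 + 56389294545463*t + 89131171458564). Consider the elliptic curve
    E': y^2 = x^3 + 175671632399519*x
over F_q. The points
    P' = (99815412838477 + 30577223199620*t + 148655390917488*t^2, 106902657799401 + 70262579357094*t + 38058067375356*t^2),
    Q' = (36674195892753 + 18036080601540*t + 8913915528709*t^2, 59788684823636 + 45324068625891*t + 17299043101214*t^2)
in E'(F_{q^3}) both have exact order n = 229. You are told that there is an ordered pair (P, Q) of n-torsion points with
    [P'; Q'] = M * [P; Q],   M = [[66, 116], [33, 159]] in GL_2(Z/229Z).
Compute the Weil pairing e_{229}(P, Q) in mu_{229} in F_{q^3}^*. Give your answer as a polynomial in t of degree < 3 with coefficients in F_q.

e_{229}(aP+bQ,cP+dQ) = e_{229}(P,Q)^(ad-bc); with (a,b,c,d)=(66,116,33,159) this gives the det-229 law.
So e_{229}(P,Q) = e_{229}(P',Q')^{55}, since 25*55 = 1 mod 229.
8-bit Miller (11100101) on E'/F_{178143193290593} with a'=175671632399519, b'=0: accumulate tangent/chord ratios at Q'+S and P'+S'.
So e_{229}(P',Q') = 151795550683112 + 116060616712452*t + 69564869531792*t^2.
e_{229}(P,Q) = (151795550683112 + 116060616712452*t + 69564869531792*t^2)^{55} = 45860980962489 + 99739547241684*t + 60400738474302*t^2.

45860980962489 + 99739547241684*t + 60400738474302*t^2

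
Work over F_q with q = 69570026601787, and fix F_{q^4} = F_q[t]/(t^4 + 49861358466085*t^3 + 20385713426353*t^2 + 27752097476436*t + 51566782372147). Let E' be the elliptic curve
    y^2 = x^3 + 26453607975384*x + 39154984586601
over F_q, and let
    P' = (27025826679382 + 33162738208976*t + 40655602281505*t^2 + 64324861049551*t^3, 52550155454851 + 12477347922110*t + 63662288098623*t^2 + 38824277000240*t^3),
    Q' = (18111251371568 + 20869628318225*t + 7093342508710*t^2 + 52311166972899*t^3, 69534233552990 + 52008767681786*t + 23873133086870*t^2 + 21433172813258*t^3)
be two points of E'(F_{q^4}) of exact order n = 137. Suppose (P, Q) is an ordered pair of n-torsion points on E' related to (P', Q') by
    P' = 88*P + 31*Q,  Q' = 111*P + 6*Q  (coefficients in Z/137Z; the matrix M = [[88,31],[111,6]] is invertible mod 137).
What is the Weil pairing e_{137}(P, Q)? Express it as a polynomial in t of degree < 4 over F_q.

58748197079455 + 37553283279985*t + 14123788250080*t^2 + 21046884377947*t^3

Alternating bilinearity on E[137] (values in mu_{137} in F_{69570026601787^4}) gives e(P',Q') = e(P,Q)^det(M).
Inverting 101 mod 137: 19. Thus e_{137}(P,Q) = e(P',Q')^{19}.
8-bit Miller (10001001) on E'/F_{69570026601787} with a'=26453607975384, b'=39154984586601: accumulate tangent/chord ratios at Q'+S and P'+S'.
f_P(D_Q)/f_Q(D_P) = 45363246804850 + 43375273439337*t + 51746641972634*t^2 + 15678416771526*t^3.
Thus e_{137}(P,Q) = 58748197079455 + 37553283279985*t + 14123788250080*t^2 + 21046884377947*t^3.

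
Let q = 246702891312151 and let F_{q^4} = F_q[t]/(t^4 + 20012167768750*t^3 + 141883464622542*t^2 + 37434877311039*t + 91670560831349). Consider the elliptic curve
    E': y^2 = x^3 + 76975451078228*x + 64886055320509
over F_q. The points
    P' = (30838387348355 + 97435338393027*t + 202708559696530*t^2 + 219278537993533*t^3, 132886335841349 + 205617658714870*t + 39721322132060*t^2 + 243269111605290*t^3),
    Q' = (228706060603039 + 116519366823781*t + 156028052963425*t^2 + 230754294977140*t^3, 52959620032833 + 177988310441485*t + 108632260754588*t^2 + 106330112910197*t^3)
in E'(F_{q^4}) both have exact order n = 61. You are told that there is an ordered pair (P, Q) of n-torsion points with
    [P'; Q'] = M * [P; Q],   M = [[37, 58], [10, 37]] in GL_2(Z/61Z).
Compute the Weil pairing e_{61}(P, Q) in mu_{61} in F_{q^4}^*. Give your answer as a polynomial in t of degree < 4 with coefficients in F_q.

225470958649163 + 129663103911312*t + 31612591327482*t^2 + 145664098033462*t^3

Since e_{61}(P,P)=e_{61}(Q,Q)=1 and e_{61}(Q,P)=e_{61}(P,Q)^{-1}, expanding e_{61}(37*P + 58*Q,10*P + 37*Q) leaves e(P,Q)^det(M).
det(M) mod 61 = 57; its inverse in (Z/61)^* is 15 (check: 57*15 mod 61 = 1).
Double-and-add over 111101: 6-1 doublings, 5-1 additions; each step l_{T,T}/v_{2T} or l_{T,P'}/v at Q'+S for random S.
So e_{61}(P',Q') = 209722100654644 + 117510687186688*t + 151502819141446*t^2 + 152421354259577*t^3.
Hence e(P,Q) = 225470958649163 + 129663103911312*t + 31612591327482*t^2 + 145664098033462*t^3 in F_{246702891312151^4}^*.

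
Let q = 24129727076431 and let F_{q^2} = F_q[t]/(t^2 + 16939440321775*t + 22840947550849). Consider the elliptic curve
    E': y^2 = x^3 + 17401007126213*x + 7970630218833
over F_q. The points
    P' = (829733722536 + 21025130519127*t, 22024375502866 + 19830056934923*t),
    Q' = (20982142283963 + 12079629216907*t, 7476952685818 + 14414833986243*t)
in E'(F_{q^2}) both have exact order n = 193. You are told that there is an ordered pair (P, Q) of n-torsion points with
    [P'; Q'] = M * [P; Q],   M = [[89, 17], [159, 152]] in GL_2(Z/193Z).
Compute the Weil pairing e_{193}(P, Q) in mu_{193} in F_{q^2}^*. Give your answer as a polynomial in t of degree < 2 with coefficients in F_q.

5379231781116 + 5824907994143*t

e_{193}(aP+bQ,cP+dQ) = e_{193}(P,Q)^(ad-bc); with (a,b,c,d)=(89,17,159,152) this gives the det-193 law.
So e_{193}(P,Q) = e_{193}(P',Q')^{159}, since 17*159 = 1 mod 193.
Run Miller on y^2=x^3+17401007126213*x+7970630218833 over F_{24129727076431}: ladder 11000001 (8 bits); e = f_P(D_Q)/f_Q(D_P).
e_{193}(P',Q') = 15044350704439 + 21221756494437*t.
Finally e_{193}(P,Q) = 5379231781116 + 5824907994143*t.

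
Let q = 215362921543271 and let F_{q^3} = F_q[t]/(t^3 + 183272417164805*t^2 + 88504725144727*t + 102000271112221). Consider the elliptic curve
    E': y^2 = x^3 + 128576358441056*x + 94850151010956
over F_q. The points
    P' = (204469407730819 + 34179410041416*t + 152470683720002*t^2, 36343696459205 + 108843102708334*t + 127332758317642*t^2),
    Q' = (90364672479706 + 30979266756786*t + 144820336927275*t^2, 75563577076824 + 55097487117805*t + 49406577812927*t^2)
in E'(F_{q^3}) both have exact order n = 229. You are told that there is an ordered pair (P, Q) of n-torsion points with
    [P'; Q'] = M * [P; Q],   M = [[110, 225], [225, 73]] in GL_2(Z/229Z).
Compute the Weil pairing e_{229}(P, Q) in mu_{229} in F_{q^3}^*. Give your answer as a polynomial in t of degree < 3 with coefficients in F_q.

Since e_{229}(P,P)=e_{229}(Q,Q)=1 and e_{229}(Q,P)=e_{229}(P,Q)^{-1}, expanding e_{229}(110*P + 225*Q,225*P + 73*Q) leaves e(P,Q)^det(M).
Inverting 228 mod 229: 228. Thus e_{229}(P,Q) = e(P',Q')^{228}.
Build f_{229,P'} and f_{229,Q'} via the 8-bit ladder of 229=11100101_2; evaluate at shifted divisors; quotient in F_{215362921543271^3}.
f_P(D_Q)/f_Q(D_P) = 35224523589050 + 185837765723377*t + 27734786392058*t^2.
Raise to 228: e(P,Q) = 184362054250980 + 136991824102066*t + 77260600138708*t^2 in mu_{229}.

184362054250980 + 136991824102066*t + 77260600138708*t^2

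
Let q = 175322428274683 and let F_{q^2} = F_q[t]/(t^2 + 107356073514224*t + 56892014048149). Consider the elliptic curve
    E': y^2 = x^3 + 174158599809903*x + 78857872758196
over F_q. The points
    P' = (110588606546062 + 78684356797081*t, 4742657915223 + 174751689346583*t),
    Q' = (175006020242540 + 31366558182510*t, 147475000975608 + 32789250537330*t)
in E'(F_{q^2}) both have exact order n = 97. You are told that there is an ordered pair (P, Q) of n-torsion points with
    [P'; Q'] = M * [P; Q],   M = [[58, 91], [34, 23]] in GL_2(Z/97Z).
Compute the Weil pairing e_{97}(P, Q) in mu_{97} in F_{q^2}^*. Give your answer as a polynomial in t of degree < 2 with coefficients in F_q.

Alternating bilinearity on E[97] (values in mu_{97} in F_{175322428274683^2}) gives e(P',Q') = e(P,Q)^det(M).
Inverting 83 mod 97: 90. Thus e_{97}(P,Q) = e(P',Q')^{90}.
Build f_{97,P'} and f_{97,Q'} via the 7-bit ladder of 97=1100001_2; evaluate at shifted divisors; quotient in F_{175322428274683^2}.
e_{97}(P',Q') = 36707342771472 + 66992699411357*t.
e_{97}(P,Q) = (36707342771472 + 66992699411357*t)^{90} = 143334760264764 + 171626843777566*t.

143334760264764 + 171626843777566*t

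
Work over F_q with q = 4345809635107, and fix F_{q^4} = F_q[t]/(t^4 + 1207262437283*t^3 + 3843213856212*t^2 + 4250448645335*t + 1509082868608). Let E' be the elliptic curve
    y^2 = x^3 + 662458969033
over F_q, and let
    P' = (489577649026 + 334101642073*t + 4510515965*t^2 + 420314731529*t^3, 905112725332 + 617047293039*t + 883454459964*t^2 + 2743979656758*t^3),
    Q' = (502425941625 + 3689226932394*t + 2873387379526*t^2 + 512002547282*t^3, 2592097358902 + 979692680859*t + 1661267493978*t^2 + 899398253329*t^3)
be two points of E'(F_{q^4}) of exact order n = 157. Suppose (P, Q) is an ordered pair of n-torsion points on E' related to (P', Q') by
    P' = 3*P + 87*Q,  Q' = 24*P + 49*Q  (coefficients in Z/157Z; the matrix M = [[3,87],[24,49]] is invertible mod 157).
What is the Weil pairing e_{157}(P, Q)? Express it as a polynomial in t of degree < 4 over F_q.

620095560809 + 2659559488267*t + 809968254775*t^2 + 4020132683723*t^3

e_{157} is bilinear + alternating on E[157], so e_{157}(3*P + 87*Q, 24*P + 49*Q) = e_{157}(P,Q)^(3*49-87*24).
Hence e(P,Q) = e(P',Q')^{11} where 11 = 100^{-1} mod 157.
Double-and-add over 10011101: 8-1 doublings, 5-1 additions; each step l_{T,T}/v_{2T} or l_{T,P'}/v at Q'+S for random S.
So e_{157}(P',Q') = 1752077975503 + 2783505858168*t + 4201318855041*t^2 + 3480828023304*t^3.
(1752077975503 + 2783505858168*t + 4201318855041*t^2 + 3480828023304*t^3)^{11} mod (4345809635107,f) = 620095560809 + 2659559488267*t + 809968254775*t^2 + 4020132683723*t^3.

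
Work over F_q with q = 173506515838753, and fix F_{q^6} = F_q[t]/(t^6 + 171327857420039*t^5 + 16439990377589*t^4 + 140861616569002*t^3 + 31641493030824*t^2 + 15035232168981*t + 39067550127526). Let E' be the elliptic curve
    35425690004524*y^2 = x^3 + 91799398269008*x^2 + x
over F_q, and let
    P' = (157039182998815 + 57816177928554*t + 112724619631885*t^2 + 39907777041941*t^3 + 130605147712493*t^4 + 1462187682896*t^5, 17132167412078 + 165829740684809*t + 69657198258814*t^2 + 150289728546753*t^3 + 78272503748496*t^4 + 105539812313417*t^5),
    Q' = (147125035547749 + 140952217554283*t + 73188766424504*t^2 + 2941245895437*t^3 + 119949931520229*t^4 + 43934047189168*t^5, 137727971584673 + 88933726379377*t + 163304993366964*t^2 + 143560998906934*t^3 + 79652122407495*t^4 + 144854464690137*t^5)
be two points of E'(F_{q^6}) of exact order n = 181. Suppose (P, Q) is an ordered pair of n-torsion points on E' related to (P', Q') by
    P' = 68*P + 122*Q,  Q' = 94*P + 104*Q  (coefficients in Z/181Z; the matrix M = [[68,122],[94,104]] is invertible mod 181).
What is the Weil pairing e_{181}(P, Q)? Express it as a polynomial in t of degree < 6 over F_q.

Under M = [[68,122],[94,104]] in GL_2(Z/181), e_{181}(P',Q') = e_{181}(P,Q)^(68*104-122*94 mod 181).
det(M) mod 181 = 129; its inverse in (Z/181)^* is 87 (check: 129*87 mod 181 = 1).
Montgomery->Weierstrass: x_W = 56664532645313*x+80186612662977, y_W=56664532645313*y on F_{173506515838753}; lands on y^2=x^3+148058036291745.
Build f_{181,P'} and f_{181,Q'} via the 8-bit ladder of 181=10110101_2; evaluate at shifted divisors; quotient in F_{173506515838753^6}.
The quotient is 104127986555277 + 127529975380973*t + 90495005231517*t^2 + 57117819734641*t^3 + 109846541307986*t^4 + 130106561715985*t^5.
Thus e_{181}(P,Q) = 40087637070476 + 149483499331930*t + 150505164611000*t^2 + 65021608264214*t^3 + 57085840452743*t^4 + 148151494585364*t^5.

40087637070476 + 149483499331930*t + 150505164611000*t^2 + 65021608264214*t^3 + 57085840452743*t^4 + 148151494585364*t^5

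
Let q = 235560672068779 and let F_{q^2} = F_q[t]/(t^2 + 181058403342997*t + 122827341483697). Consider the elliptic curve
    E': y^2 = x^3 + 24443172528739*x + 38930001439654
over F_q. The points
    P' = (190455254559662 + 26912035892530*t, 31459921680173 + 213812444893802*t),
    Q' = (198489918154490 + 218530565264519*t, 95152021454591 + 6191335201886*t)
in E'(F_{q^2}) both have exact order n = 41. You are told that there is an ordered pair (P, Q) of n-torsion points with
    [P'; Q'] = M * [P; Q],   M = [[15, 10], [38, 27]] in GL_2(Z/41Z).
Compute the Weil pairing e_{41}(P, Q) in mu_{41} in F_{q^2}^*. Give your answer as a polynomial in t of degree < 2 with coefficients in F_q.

Alternating bilinearity on E[41] (values in mu_{41} in F_{235560672068779^2}) gives e(P',Q') = e(P,Q)^det(M).
So e_{41}(P,Q) = e_{41}(P',Q')^{23}, since 25*23 = 1 mod 41.
n = 41 = (101001)_2 (6 bits, wt 3); accumulate f_{41,P'}(Q'+S)/f_{41,P'}(S) along the 5-step ladder.
f_P(D_Q)/f_Q(D_P) = 24110242450442 + 213829183312548*t.
Raise to 23: e(P,Q) = 112609312536104 + 20500971057649*t in mu_{41}.

112609312536104 + 20500971057649*t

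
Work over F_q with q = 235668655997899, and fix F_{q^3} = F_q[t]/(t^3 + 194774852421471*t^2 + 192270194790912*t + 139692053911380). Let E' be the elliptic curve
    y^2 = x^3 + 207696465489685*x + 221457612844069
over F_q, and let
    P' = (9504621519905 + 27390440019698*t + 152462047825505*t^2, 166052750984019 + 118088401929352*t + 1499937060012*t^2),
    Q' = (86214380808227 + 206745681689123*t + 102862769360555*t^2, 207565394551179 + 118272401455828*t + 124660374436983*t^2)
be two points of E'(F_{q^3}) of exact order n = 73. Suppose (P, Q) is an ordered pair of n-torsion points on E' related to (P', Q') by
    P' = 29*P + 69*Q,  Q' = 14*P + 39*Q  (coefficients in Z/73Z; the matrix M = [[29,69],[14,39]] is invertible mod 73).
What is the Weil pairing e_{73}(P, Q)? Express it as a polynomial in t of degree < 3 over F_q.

78631492689883 + 42754516359245*t + 89446320888135*t^2

Alternating bilinearity on E[73] (values in mu_{73} in F_{235668655997899^3}) gives e(P',Q') = e(P,Q)^det(M).
29*39 - 69*14 = 165; reduced mod 73: det = 19, inverse 50.
Run Miller on y^2=x^3+207696465489685*x+221457612844069 over F_{235668655997899}: ladder 1001001 (7 bits); e = f_P(D_Q)/f_Q(D_P).
Result: e(P',Q') = 194388322132490 + 151346153061767*t + 3246366680832*t^2.
Hence e(P,Q) = 78631492689883 + 42754516359245*t + 89446320888135*t^2 in F_{235668655997899^3}^*.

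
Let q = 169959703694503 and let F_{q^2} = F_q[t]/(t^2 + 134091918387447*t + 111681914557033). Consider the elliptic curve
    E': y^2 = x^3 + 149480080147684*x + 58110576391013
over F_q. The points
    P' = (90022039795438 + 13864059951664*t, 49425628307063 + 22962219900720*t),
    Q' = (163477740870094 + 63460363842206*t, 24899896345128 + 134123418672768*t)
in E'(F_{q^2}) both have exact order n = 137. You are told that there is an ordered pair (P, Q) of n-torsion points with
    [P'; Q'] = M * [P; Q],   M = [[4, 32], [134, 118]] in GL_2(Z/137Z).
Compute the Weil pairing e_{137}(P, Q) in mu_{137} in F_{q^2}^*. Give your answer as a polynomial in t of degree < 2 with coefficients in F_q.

e_{137} is bilinear + alternating on E[137], so e_{137}(4*P + 32*Q, 134*P + 118*Q) = e_{137}(P,Q)^(4*118-32*134).
Hence e(P,Q) = e(P',Q')^{48} where 48 = 20^{-1} mod 137.
n = 137 = (10001001)_2 (8 bits, wt 3); accumulate f_{137,P'}(Q'+S)/f_{137,P'}(S) along the 7-step ladder.
Miller gives e_{137}(P',Q') = 165996778099359 + 104917198109579*t in F_{169959703694503^2}.
(165996778099359 + 104917198109579*t)^{48} mod (169959703694503,f) = 65479623587193 + 147599474733365*t.

65479623587193 + 147599474733365*t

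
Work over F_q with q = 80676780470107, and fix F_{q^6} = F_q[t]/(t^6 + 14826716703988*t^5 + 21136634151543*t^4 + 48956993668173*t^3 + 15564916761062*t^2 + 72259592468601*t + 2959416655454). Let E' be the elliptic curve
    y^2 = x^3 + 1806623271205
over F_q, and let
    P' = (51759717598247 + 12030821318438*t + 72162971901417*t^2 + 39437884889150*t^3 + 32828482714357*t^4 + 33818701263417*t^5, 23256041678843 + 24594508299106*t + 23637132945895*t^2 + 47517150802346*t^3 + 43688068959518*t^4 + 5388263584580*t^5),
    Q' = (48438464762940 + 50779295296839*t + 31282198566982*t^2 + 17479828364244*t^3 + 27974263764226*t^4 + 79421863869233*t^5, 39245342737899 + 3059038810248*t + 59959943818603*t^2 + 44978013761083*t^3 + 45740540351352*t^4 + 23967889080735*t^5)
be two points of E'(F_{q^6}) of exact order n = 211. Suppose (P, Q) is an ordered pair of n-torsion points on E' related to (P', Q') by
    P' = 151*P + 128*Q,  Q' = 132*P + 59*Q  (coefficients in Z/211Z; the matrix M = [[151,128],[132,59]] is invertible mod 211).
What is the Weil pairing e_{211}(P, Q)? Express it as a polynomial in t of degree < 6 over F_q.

Since e_{211}(P,P)=e_{211}(Q,Q)=1 and e_{211}(Q,P)=e_{211}(P,Q)^{-1}, expanding e_{211}(151*P + 128*Q,132*P + 59*Q) leaves e(P,Q)^det(M).
Hence e(P,Q) = e(P',Q')^{177} where 177 = 31^{-1} mod 211.
Build f_{211,P'} and f_{211,Q'} via the 8-bit ladder of 211=11010011_2; evaluate at shifted divisors; quotient in F_{80676780470107^6}.
So e_{211}(P',Q') = 73169318599035 + 824835138055*t + 4485388437318*t^2 + 49482413113171*t^3 + 32101156980697*t^4 + 44692940209058*t^5.
(73169318599035 + 824835138055*t + 4485388437318*t^2 + 49482413113171*t^3 + 32101156980697*t^4 + 44692940209058*t^5)^{177} mod (80676780470107,f) = 46451634106944 + 55685542650902*t + 57507419641622*t^2 + 68116955465923*t^3 + 20081337614639*t^4 + 47572224061293*t^5.

46451634106944 + 55685542650902*t + 57507419641622*t^2 + 68116955465923*t^3 + 20081337614639*t^4 + 47572224061293*t^5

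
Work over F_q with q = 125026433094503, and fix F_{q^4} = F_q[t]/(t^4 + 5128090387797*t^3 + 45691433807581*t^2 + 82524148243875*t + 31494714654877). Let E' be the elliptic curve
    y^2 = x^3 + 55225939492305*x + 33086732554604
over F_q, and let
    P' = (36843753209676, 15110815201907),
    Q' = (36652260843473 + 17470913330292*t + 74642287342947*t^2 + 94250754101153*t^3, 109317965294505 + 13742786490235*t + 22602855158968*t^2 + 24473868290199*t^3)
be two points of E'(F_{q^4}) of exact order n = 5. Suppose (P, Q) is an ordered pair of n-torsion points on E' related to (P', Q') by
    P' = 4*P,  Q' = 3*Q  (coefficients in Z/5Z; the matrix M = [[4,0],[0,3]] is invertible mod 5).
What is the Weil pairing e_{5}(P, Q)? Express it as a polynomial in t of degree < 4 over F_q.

Since e_{5}(P,P)=e_{5}(Q,Q)=1 and e_{5}(Q,P)=e_{5}(P,Q)^{-1}, expanding e_{5}(4*P,3*Q) leaves e(P,Q)^det(M).
4*3 - 0*0 = 12; reduced mod 5: det = 2, inverse 3.
Miller loop for e_{5} over F_{125026433094503^4}: bits of 5 = 101; 2 double steps + 1 add steps, l/v at each.
So e_{5}(P',Q') = 1489558517605 + 67432113411007*t + 30029335144542*t^2 + 109949057804802*t^3.
Raise to 3: e(P,Q) = 36737353688184 + 51378013792117*t + 26009090031340*t^2 + 76496785701802*t^3 in mu_{5}.

36737353688184 + 51378013792117*t + 26009090031340*t^2 + 76496785701802*t^3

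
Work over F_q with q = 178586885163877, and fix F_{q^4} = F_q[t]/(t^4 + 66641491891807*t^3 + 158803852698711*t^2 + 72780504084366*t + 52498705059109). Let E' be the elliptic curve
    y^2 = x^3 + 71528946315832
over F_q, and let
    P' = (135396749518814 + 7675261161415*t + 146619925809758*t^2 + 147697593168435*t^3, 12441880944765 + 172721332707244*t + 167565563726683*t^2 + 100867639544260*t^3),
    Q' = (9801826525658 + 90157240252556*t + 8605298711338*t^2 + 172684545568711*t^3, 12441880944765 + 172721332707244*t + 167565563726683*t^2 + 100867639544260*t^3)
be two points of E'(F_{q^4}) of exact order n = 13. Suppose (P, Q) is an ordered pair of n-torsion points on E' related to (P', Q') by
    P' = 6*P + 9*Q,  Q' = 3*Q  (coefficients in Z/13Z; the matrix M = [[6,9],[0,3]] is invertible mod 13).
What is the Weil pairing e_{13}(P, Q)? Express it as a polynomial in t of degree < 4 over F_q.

Under M = [[6,9],[0,3]] in GL_2(Z/13), e_{13}(P',Q') = e_{13}(P,Q)^(6*3-9*0 mod 13).
6*3 - 9*0 = 18; reduced mod 13: det = 5, inverse 8.
4-bit Miller (1101) on E'/F_{178586885163877} with a'=0, b'=71528946315832: accumulate tangent/chord ratios at Q'+S and P'+S'.
So e_{13}(P',Q') = 176572219660653 + 101480120922595*t + 48978676107795*t^2 + 17044560485963*t^3.
Hence e(P,Q) = 22766568873443 + 130766658120945*t + 84556263898815*t^2 + 145483187603727*t^3 in F_{178586885163877^4}^*.

22766568873443 + 130766658120945*t + 84556263898815*t^2 + 145483187603727*t^3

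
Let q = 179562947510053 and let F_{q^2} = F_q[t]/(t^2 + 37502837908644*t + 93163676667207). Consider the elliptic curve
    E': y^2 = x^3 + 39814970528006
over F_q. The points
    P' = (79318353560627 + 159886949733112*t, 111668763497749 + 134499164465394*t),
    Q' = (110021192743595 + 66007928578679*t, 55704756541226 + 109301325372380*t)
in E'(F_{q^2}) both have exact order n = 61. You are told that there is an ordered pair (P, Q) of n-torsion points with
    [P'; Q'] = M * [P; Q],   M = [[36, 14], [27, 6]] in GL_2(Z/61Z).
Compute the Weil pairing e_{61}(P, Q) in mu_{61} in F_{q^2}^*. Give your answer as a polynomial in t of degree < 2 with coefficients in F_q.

The 61-Weil pairing on E[61] over F_{179562947510053} is alternating-bilinear: e_{61}(P',Q') = e_{61}(P,Q)^det(M).
So e_{61}(P,Q) = e_{61}(P',Q')^{32}, since 21*32 = 1 mod 61.
Build f_{61,P'} and f_{61,Q'} via the 6-bit ladder of 61=111101_2; evaluate at shifted divisors; quotient in F_{179562947510053^2}.
Result: e(P',Q') = 7221210973645 + 120989452805416*t.
Thus e_{61}(P,Q) = 114145236501941 + 165317337832703*t.

114145236501941 + 165317337832703*t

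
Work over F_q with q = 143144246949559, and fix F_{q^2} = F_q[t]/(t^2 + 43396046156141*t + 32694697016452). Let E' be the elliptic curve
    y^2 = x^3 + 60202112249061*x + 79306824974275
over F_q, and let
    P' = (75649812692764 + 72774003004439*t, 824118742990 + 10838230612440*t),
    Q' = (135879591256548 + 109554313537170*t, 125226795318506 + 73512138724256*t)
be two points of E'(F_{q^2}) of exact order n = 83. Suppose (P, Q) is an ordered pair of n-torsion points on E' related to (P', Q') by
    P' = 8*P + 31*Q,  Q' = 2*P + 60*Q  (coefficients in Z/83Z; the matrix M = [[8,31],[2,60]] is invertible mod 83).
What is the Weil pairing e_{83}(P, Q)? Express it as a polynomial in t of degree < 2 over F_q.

70189535341357 + 8101457588892*t

The 83-Weil pairing on E[83] over F_{143144246949559} is alternating-bilinear: e_{83}(P',Q') = e_{83}(P,Q)^det(M).
So e_{83}(P,Q) = e_{83}(P',Q')^{28}, since 3*28 = 1 mod 83.
7-bit Miller (1010011) on E'/F_{143144246949559} with a'=60202112249061, b'=79306824974275: accumulate tangent/chord ratios at Q'+S and P'+S'.
Result: e(P',Q') = 49222571647996 + 89736180008797*t.
Thus e_{83}(P,Q) = 70189535341357 + 8101457588892*t.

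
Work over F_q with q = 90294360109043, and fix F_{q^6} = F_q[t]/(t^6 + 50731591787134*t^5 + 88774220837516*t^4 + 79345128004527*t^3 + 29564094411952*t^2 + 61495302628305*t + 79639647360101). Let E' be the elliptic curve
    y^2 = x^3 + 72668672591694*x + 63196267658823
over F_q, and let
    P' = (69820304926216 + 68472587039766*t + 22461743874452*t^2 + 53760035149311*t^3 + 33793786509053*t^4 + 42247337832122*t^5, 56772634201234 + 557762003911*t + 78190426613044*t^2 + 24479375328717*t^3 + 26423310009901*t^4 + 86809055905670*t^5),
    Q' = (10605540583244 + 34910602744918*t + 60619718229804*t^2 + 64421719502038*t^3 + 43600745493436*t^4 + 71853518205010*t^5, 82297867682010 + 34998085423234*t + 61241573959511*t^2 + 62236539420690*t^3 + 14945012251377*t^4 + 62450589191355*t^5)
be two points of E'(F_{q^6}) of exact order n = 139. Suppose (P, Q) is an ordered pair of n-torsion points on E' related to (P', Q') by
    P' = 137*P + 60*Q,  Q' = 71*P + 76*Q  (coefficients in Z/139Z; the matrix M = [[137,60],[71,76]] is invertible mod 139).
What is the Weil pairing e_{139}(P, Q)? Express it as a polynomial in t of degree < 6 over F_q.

69525299683415 + 51821880864905*t + 88763830691356*t^2 + 1409115595931*t^3 + 86895235706251*t^4 + 60513799247991*t^5

e_{139} is bilinear + alternating on E[139], so e_{139}(137*P + 60*Q, 71*P + 76*Q) = e_{139}(P,Q)^(137*76-60*71).
det M = 137*76 - 60*71 = 6152 = 36 (mod 139); 36^{-1} = 112 (mod 139).
Miller loop for e_{139} over F_{90294360109043^6}: bits of 139 = 10001011; 7 double steps + 3 add steps, l/v at each.
f_P(D_Q)/f_Q(D_P) = 41868762896530 + 40428774241200*t + 72780671922362*t^2 + 18410494240820*t^3 + 64432086639707*t^4 + 54833923346800*t^5.
e_{139}(P,Q) = (41868762896530 + 40428774241200*t + 72780671922362*t^2 + 18410494240820*t^3 + 64432086639707*t^4 + 54833923346800*t^5)^{112} = 69525299683415 + 51821880864905*t + 88763830691356*t^2 + 1409115595931*t^3 + 86895235706251*t^4 + 60513799247991*t^5.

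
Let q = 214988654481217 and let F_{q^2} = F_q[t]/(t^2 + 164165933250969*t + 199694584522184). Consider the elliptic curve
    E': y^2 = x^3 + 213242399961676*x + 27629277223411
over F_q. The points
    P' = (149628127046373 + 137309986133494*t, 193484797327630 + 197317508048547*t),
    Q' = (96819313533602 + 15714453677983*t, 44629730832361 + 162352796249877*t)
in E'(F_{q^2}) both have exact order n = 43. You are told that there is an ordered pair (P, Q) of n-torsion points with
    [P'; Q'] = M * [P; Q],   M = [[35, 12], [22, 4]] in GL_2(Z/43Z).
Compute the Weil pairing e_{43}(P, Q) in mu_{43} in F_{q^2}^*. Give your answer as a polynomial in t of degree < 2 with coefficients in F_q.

179698661786105 + 205508138964419*t

Since e_{43}(P,P)=e_{43}(Q,Q)=1 and e_{43}(Q,P)=e_{43}(P,Q)^{-1}, expanding e_{43}(35*P + 12*Q,22*P + 4*Q) leaves e(P,Q)^det(M).
det M = 35*4 - 12*22 = -124 = 5 (mod 43); 5^{-1} = 26 (mod 43).
Run Miller on y^2=x^3+213242399961676*x+27629277223411 over F_{214988654481217}: ladder 101011 (6 bits); e = f_P(D_Q)/f_Q(D_P).
Result: e(P',Q') = 38538417581895 + 135473098391526*t.
Finally e_{43}(P,Q) = 179698661786105 + 205508138964419*t.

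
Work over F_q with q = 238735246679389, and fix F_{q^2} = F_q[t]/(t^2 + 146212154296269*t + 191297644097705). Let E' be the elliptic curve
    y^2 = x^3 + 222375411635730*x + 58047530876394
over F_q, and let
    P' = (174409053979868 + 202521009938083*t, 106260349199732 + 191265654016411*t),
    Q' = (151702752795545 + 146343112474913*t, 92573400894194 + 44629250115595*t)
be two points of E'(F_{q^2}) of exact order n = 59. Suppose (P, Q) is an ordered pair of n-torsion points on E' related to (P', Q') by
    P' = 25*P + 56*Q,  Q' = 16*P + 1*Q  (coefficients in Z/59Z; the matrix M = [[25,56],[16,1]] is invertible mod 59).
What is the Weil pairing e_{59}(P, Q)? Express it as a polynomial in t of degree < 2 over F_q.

149238801034949 + 235609487767357*t

e_{59} is bilinear + alternating on E[59], so e_{59}(25*P + 56*Q, 16*P + 1*Q) = e_{59}(P,Q)^(25*1-56*16).
25*1 - 56*16 = -871; reduced mod 59: det = 14, inverse 38.
Run Miller on y^2=x^3+222375411635730*x+58047530876394 over F_{238735246679389}: ladder 111011 (6 bits); e = f_P(D_Q)/f_Q(D_P).
e_{59}(P',Q') = 171977700401861 + 146721512188218*t.
(171977700401861 + 146721512188218*t)^{38} mod (238735246679389,f) = 149238801034949 + 235609487767357*t.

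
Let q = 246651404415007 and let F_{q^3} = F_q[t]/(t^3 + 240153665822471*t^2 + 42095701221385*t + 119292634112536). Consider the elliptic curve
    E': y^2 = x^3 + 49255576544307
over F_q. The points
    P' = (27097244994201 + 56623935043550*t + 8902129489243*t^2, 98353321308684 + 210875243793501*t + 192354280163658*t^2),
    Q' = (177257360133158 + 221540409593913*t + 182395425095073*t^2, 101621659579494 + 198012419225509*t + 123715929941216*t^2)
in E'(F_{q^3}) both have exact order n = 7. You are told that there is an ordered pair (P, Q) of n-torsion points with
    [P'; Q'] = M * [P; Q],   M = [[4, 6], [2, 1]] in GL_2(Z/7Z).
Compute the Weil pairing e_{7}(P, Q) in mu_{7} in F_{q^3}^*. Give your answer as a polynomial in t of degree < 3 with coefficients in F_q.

184514881512938 + 198299025495570*t + 25196531843414*t^2

Since e_{7}(P,P)=e_{7}(Q,Q)=1 and e_{7}(Q,P)=e_{7}(P,Q)^{-1}, expanding e_{7}(4*P + 6*Q,2*P + 1*Q) leaves e(P,Q)^det(M).
Inverting 6 mod 7: 6. Thus e_{7}(P,Q) = e(P',Q')^{6}.
Run Miller on y^2=x^3+49255576544307 over F_{246651404415007}: ladder 111 (3 bits); e = f_P(D_Q)/f_Q(D_P).
So e_{7}(P',Q') = 76209028426146 + 19678678422783*t + 196064675506567*t^2.
Raise to 6: e(P,Q) = 184514881512938 + 198299025495570*t + 25196531843414*t^2 in mu_{7}.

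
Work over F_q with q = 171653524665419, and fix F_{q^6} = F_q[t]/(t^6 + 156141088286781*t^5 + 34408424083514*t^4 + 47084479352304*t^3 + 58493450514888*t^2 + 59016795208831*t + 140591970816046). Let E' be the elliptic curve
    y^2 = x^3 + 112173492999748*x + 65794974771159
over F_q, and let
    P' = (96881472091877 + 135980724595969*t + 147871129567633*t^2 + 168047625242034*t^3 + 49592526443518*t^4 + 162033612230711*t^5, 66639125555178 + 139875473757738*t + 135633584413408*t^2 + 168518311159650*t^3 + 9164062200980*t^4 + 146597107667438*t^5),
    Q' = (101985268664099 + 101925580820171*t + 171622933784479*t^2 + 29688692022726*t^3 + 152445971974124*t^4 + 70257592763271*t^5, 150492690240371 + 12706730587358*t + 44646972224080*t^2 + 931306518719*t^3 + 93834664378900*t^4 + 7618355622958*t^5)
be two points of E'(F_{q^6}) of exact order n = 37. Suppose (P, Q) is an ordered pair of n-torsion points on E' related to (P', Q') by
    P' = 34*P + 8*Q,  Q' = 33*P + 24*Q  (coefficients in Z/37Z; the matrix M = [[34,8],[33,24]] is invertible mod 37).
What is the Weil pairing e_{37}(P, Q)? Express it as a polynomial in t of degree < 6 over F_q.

88259310553525 + 64221104327361*t + 52980486130386*t^2 + 102883424969615*t^3 + 26750849993496*t^4 + 6334684000702*t^5

e_{37}(aP+bQ,cP+dQ) = e_{37}(P,Q)^(ad-bc); with (a,b,c,d)=(34,8,33,24) this gives the det-37 law.
34*24 - 8*33 = 552; reduced mod 37: det = 34, inverse 12.
Run Miller on y^2=x^3+112173492999748*x+65794974771159 over F_{171653524665419}: ladder 100101 (6 bits); e = f_P(D_Q)/f_Q(D_P).
So e_{37}(P',Q') = 119637270308378 + 157790692116096*t + 106574733419008*t^2 + 168330367391262*t^3 + 19616125286550*t^4 + 23207293973556*t^5.
Finally e_{37}(P,Q) = 88259310553525 + 64221104327361*t + 52980486130386*t^2 + 102883424969615*t^3 + 26750849993496*t^4 + 6334684000702*t^5.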